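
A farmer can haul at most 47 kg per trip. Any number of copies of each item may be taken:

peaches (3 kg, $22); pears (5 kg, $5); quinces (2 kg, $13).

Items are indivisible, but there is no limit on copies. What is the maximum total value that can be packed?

Best value-per-unit is peaches at 22/3; filling with it alone gives 15×22 = 330.
Optimal mix: 15×peaches + 1×quinces → weight 47, value 343.

$343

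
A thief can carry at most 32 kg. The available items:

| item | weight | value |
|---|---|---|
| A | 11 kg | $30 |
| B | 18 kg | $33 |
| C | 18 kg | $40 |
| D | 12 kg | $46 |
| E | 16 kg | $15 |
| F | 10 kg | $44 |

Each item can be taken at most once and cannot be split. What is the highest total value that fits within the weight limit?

$90

This is a 0/1 knapsack; check combinations near the capacity.
- D+F: weight 12+10=22, value 46+44=90
- C+D: weight 18+12=30, value 40+46=86
- C+F: weight 18+10=28, value 40+44=84
- B+D: weight 18+12=30, value 33+46=79
Best: $90.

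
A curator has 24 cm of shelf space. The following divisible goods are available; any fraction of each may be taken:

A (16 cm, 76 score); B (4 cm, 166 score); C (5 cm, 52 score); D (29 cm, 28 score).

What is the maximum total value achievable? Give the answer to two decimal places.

289.25

Take in order of value per unit:
- B (166/4 per unit): all 4 → value 166, running total 166.00
- C (52/5 per unit): all 5 → value 52, running total 218.00
- A (76/16 per unit): 15 of 16 → value 15×76/16 = 71.2500, running total 289.25
Total 289.25.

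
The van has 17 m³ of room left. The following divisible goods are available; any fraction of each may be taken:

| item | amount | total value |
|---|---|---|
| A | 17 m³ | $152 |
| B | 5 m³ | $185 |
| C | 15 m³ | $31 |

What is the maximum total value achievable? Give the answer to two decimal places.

Take in order of value per unit:
- B (185/5 per unit): all 5 → value 185, running total 185.00
- A (152/17 per unit): 12 of 17 → value 12×152/17 = 107.2941, running total 292.29
Total 292.29.

292.29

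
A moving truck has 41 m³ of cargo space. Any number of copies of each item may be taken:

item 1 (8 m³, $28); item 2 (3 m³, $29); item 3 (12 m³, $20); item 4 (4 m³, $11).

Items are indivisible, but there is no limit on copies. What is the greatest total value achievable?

$377

Best value-per-unit is item 2 at 29/3, and filling with it alone uses volume 13×3=39. No mix of the others beats 13×29 = 377.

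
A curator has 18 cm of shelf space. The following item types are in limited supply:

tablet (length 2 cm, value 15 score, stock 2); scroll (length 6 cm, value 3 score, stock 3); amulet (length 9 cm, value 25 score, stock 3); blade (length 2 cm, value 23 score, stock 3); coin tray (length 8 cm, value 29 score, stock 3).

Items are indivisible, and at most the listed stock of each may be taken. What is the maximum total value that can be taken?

Best selections within length 18 and stock limits:
- 2×tablet + 3×blade + 1×coin tray: length 18, value 128
- 1×tablet + 3×blade + 1×coin tray: length 16, value 113
Best: 128 score.

128 score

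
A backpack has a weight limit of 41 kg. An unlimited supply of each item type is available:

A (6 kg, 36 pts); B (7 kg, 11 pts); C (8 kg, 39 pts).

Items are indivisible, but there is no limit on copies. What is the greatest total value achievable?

Best value-per-unit is A at 36/6; filling with it alone gives 6×36 = 216.
Optimal mix: 4×A + 2×C → weight 40, value 222.

222 pts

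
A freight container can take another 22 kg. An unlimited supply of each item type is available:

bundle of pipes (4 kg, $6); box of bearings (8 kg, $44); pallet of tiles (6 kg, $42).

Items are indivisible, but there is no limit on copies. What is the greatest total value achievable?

$132

Best value-per-unit is pallet of tiles at 42/6; filling with it alone gives 3×42 = 126.
Optimal mix: 1×bundle of pipes + 3×pallet of tiles → weight 22, value 132.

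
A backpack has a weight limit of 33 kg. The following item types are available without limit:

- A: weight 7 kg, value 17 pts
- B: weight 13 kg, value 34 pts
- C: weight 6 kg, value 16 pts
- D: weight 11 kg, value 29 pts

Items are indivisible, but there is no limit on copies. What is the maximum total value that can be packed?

87 pts

Best value-per-unit is C at 16/6; filling with it alone gives 5×16 = 80.
Optimal mix: 3×D → weight 33, value 87.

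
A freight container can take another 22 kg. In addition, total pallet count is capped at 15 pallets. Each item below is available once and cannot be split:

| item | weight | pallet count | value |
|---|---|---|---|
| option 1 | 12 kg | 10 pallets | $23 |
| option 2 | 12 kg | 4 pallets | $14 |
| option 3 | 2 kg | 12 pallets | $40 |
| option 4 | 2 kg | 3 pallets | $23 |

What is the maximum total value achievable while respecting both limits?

$63

Feasible sets respecting both limits:
- option 3+option 4: weight 4, pallet count 15, value 63
- option 1+option 4: weight 14, pallet count 13, value 46
- option 3: weight 2, pallet count 12, value 40
- option 2+option 4: weight 14, pallet count 7, value 37
Best: $63.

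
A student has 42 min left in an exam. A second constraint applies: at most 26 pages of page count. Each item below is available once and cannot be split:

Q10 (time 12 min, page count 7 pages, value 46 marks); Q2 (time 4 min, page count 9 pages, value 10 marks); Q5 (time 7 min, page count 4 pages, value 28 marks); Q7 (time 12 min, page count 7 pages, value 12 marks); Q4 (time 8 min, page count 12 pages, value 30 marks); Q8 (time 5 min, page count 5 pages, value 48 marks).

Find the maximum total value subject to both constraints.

Feasible sets respecting both limits:
- Q10+Q5+Q7+Q8: time 36, page count 23, value 134
- Q10+Q2+Q5+Q8: time 28, page count 25, value 132
- Q10+Q4+Q8: time 25, page count 24, value 124
- Q10+Q5+Q8: time 24, page count 16, value 122
Best: 134 marks.

134 marks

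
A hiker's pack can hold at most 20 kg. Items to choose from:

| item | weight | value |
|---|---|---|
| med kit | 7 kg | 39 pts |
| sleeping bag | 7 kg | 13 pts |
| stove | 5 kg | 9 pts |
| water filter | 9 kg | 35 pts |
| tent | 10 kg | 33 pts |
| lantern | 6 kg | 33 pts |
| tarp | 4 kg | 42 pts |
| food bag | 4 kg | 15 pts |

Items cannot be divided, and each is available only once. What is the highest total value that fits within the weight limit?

Check high-value combinations within 20 kg:
- med kit+water filter+tarp: weight 7+9+4=20, value 39+35+42=116
- med kit+lantern+tarp: weight 7+6+4=17, value 39+33+42=114
- water filter+lantern+tarp: weight 9+6+4=19, value 35+33+42=110
- tent+lantern+tarp: weight 10+6+4=20, value 33+33+42=108
- med kit+stove+tarp+food bag: weight 7+5+4+4=20, value 39+9+42+15=105
Best: 116 pts.

116 pts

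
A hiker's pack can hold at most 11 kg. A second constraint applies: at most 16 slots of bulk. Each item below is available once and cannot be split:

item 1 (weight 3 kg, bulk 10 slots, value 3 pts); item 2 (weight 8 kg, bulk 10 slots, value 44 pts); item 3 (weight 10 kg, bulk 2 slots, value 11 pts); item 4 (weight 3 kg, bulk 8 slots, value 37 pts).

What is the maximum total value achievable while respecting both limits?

44 pts

Feasible sets respecting both limits:
- item 2: weight 8, bulk 10, value 44
- item 4: weight 3, bulk 8, value 37
- item 3: weight 10, bulk 2, value 11
Best: 44 pts.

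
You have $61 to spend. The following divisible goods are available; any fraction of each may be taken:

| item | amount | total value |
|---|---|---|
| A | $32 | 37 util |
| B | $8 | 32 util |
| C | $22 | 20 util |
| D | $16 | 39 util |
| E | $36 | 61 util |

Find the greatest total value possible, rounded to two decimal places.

133.16

Take in order of value per unit:
- B (32/8 per unit): all 8 → value 32, running total 32.00
- D (39/16 per unit): all 16 → value 39, running total 71.00
- E (61/36 per unit): all 36 → value 61, running total 132.00
- A (37/32 per unit): 1 of 32 → value 1×37/32 = 1.1563, running total 133.16
Total 133.16.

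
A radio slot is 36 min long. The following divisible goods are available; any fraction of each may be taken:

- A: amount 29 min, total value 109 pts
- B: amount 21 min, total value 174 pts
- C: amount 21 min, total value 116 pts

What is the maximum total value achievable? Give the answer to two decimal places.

Take in order of value per unit:
- B (174/21 per unit): all 21 → value 174, running total 174.00
- C (116/21 per unit): 15 of 21 → value 15×116/21 = 82.8571, running total 256.86
Total 256.86.

256.86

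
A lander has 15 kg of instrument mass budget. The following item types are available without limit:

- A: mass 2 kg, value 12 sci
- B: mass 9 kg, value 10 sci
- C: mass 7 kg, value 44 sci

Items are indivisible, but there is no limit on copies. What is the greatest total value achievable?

Best value-per-unit is C at 44/7; filling with it alone gives 2×44 = 88.
Optimal mix: 4×A + 1×C → mass 15, value 92.

92 sci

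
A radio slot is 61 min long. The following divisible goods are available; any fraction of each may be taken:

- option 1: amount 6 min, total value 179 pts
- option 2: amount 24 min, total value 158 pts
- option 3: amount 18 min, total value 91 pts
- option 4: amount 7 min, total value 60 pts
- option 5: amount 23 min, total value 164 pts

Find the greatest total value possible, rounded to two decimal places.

566.06

Take in order of value per unit:
- option 1 (179/6 per unit): all 6 → value 179, running total 179.00
- option 4 (60/7 per unit): all 7 → value 60, running total 239.00
- option 5 (164/23 per unit): all 23 → value 164, running total 403.00
- option 2 (158/24 per unit): all 24 → value 158, running total 561.00
- option 3 (91/18 per unit): 1 of 18 → value 1×91/18 = 5.0556, running total 566.06
Total 566.06.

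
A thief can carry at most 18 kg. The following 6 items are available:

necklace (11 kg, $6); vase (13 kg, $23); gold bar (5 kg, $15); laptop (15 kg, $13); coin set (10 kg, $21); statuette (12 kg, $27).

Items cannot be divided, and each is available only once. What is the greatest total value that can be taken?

Check high-value combinations within 18 kg:
- gold bar+statuette: weight 5+12=17, value 15+27=42
- vase+gold bar: weight 13+5=18, value 23+15=38
- gold bar+coin set: weight 5+10=15, value 15+21=36
Best: $42.

$42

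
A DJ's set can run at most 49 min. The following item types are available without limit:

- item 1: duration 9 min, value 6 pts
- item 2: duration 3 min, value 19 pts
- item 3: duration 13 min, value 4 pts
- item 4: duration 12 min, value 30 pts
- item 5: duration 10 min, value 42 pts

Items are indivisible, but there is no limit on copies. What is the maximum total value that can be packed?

304 pts

Best value-per-unit is item 2 at 19/3, and filling with it alone uses duration 16×3=48. No mix of the others beats 16×19 = 304.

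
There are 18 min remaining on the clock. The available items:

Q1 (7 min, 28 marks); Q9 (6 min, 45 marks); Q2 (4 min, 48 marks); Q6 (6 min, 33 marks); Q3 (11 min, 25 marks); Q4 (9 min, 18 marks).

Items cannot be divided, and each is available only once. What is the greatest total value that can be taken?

126 marks

Check high-value combinations within 18 min:
- Q9+Q2+Q6: time 6+4+6=16, value 45+48+33=126
- Q1+Q9+Q2: time 7+6+4=17, value 28+45+48=121
- Q1+Q2+Q6: time 7+4+6=17, value 28+48+33=109
- Q9+Q2: time 6+4=10, value 45+48=93
- Q2+Q6: time 4+6=10, value 48+33=81
Best: 126 marks.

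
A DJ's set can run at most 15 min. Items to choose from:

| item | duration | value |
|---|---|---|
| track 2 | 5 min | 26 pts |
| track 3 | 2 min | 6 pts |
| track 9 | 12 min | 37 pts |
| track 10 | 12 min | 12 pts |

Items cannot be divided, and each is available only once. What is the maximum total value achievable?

Check high-value combinations within 15 min:
- track 3+track 9: duration 2+12=14, value 6+37=43
- track 9: duration 12, value 37
- track 2+track 3: duration 5+2=7, value 26+6=32
- track 2: duration 5, value 26
- track 3+track 10: duration 2+12=14, value 6+12=18
Best: 43 pts.

43 pts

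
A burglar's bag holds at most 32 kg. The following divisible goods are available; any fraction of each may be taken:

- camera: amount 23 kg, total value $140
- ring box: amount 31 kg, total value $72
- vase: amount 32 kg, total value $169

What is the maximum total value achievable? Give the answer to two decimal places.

187.53

Take in order of value per unit:
- camera (140/23 per unit): all 23 → value 140, running total 140.00
- vase (169/32 per unit): 9 of 32 → value 9×169/32 = 47.5313, running total 187.53
Total 187.53.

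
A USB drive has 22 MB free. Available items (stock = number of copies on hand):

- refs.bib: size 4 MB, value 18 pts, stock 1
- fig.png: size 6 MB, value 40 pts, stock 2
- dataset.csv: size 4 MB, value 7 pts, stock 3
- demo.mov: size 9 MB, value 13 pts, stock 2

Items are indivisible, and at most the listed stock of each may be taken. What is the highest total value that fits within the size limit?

Best selections within size 22 and stock limits:
- 1×refs.bib + 2×fig.png + 1×dataset.csv: size 20, value 105
- 1×refs.bib + 2×fig.png: size 16, value 98
- 2×fig.png + 2×dataset.csv: size 20, value 94
Best: 105 pts.

105 pts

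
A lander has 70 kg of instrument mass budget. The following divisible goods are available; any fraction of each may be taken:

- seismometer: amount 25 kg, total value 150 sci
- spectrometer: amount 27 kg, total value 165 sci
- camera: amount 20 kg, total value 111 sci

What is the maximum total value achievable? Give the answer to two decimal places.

Take in order of value per unit:
- spectrometer (165/27 per unit): all 27 → value 165, running total 165.00
- seismometer (150/25 per unit): all 25 → value 150, running total 315.00
- camera (111/20 per unit): 18 of 20 → value 18×111/20 = 99.9000, running total 414.90
Total 414.90.

414.90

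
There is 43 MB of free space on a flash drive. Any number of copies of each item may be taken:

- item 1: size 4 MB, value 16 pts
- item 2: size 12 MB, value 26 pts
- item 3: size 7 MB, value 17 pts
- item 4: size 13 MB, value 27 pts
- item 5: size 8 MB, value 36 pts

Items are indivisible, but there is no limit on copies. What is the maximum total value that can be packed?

180 pts

Best value-per-unit is item 5 at 36/8, and filling with it alone uses size 5×8=40. No mix of the others beats 5×36 = 180.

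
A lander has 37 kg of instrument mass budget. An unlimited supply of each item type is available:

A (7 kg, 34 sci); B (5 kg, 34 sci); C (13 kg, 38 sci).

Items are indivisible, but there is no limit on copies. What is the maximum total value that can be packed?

Best value-per-unit is B at 34/5; filling with it alone gives 7×34 = 238.
Optimal mix: 1×A + 6×B → mass 37, value 238.

238 sci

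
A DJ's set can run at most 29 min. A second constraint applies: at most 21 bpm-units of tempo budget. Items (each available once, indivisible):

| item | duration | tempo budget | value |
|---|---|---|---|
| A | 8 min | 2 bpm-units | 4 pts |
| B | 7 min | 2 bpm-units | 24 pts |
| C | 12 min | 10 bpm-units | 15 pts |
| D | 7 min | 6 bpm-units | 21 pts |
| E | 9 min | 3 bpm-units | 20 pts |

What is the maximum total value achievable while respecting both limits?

65 pts

Feasible sets respecting both limits:
- B+D+E: duration 23, tempo budget 11, value 65
- B+C+D: duration 26, tempo budget 18, value 60
- B+C+E: duration 28, tempo budget 15, value 59
Best: 65 pts.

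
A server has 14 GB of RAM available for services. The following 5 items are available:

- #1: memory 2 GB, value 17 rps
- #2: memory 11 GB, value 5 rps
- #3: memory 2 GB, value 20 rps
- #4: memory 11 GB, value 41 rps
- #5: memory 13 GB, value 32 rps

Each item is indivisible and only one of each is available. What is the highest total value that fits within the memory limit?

Check high-value combinations within 14 GB:
- #3+#4: memory 2+11=13, value 20+41=61
- #1+#4: memory 2+11=13, value 17+41=58
- #4: memory 11, value 41
Best: 61 rps.

61 rps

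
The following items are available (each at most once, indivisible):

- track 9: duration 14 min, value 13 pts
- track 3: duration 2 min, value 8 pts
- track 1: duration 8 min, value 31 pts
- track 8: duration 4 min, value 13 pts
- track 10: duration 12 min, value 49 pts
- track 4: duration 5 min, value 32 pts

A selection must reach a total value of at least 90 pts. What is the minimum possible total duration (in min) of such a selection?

21

Subsets with value ≥ 90, sorted by total duration:
- track 8+track 10+track 4: duration 21, value 94
- track 3+track 8+track 10+track 4: duration 23, value 102
- track 1+track 8+track 10: duration 24, value 93
- track 1+track 10+track 4: duration 25, value 112
Minimum duration: 21 min.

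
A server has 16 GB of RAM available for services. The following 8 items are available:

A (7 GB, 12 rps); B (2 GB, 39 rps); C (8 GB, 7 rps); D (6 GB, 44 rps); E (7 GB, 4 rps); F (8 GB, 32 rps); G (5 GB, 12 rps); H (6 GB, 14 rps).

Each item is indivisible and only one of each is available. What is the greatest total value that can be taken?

Check high-value combinations within 16 GB:
- B+D+F: memory 2+6+8=16, value 39+44+32=115
- B+D+H: memory 2+6+6=14, value 39+44+14=97
- B+D+G: memory 2+6+5=13, value 39+44+12=95
- A+B+D: memory 7+2+6=15, value 12+39+44=95
- B+C+D: memory 2+8+6=16, value 39+7+44=90
Best: 115 rps.

115 rps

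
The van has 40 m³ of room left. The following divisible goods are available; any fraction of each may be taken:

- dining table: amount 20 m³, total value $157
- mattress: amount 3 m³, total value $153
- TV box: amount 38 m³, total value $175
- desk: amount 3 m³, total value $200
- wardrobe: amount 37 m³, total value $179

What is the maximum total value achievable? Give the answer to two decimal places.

577.73

Take in order of value per unit:
- desk (200/3 per unit): all 3 → value 200, running total 200.00
- mattress (153/3 per unit): all 3 → value 153, running total 353.00
- dining table (157/20 per unit): all 20 → value 157, running total 510.00
- wardrobe (179/37 per unit): 14 of 37 → value 14×179/37 = 67.7297, running total 577.73
Total 577.73.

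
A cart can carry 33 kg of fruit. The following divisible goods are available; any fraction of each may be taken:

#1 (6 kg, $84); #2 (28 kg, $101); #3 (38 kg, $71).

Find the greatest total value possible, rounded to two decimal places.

181.39

Take in order of value per unit:
- #1 (84/6 per unit): all 6 → value 84, running total 84.00
- #2 (101/28 per unit): 27 of 28 → value 27×101/28 = 97.3929, running total 181.39
Total 181.39.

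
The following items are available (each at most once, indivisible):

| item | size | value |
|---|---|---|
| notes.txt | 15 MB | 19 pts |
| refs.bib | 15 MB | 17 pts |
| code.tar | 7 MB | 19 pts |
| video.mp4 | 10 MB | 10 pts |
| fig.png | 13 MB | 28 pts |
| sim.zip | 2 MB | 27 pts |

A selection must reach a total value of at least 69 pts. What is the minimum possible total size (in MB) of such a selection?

22

Subsets with value ≥ 69, sorted by total size:
- code.tar+fig.png+sim.zip: size 22, value 74
- notes.txt+fig.png+sim.zip: size 30, value 74
- refs.bib+fig.png+sim.zip: size 30, value 72
- code.tar+video.mp4+fig.png+sim.zip: size 32, value 84
Minimum size: 22 MB.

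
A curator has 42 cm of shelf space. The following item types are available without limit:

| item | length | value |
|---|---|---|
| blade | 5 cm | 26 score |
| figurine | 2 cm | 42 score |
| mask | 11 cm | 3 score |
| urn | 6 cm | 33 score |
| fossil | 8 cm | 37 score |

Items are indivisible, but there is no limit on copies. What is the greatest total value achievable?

882 score

Best value-per-unit is figurine at 42/2, and filling with it alone uses length 21×2=42. No mix of the others beats 21×42 = 882.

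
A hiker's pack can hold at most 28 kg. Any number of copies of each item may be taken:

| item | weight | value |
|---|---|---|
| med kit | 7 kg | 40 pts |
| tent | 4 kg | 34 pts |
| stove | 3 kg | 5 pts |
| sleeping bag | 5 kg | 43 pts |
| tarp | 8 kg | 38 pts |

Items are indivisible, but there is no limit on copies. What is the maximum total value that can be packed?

240 pts

Best value-per-unit is sleeping bag at 43/5; filling with it alone gives 5×43 = 215.
Optimal mix: 2×tent + 4×sleeping bag → weight 28, value 240.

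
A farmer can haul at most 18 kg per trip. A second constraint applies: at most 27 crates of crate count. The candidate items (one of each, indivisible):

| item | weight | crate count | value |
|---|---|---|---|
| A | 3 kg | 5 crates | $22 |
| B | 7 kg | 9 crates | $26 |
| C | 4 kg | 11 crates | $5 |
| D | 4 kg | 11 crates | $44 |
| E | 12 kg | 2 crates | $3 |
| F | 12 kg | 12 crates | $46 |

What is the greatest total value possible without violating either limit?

$92

Feasible sets respecting both limits:
- A+B+D: weight 14, crate count 25, value 92
- D+F: weight 16, crate count 23, value 90
- A+C+D: weight 11, crate count 27, value 71
Best: $92.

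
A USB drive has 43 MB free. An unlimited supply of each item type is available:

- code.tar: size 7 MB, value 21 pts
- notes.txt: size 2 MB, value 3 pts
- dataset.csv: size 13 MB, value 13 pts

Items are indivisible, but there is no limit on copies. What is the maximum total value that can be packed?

Best value-per-unit is code.tar at 21/7, and filling with it alone uses size 6×7=42. No mix of the others beats 6×21 = 126.

126 pts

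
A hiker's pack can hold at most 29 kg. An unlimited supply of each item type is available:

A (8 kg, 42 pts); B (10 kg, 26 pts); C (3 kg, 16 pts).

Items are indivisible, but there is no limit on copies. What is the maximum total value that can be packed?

154 pts

Best value-per-unit is C at 16/3; filling with it alone gives 9×16 = 144.
Optimal mix: 1×A + 7×C → weight 29, value 154.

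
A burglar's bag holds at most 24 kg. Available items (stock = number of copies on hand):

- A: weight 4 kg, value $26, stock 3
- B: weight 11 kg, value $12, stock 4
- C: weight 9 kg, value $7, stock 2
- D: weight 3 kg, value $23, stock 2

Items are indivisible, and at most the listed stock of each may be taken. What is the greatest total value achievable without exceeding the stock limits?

$124

Top feasible selections:
- 3×A + 2×D: weight 18, value 124
- 3×A + 1×C + 1×D: weight 24, value 108
Best: $124.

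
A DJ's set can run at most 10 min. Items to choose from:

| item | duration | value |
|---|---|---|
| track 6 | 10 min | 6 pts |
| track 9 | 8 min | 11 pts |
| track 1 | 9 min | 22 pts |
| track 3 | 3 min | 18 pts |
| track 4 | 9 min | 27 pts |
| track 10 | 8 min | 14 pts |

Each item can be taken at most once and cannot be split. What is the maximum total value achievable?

27 pts

This is a 0/1 knapsack; check combinations near the capacity.
- track 4: duration 9, value 27
- track 1: duration 9, value 22
- track 3: duration 3, value 18
- track 10: duration 8, value 14
Best: 27 pts.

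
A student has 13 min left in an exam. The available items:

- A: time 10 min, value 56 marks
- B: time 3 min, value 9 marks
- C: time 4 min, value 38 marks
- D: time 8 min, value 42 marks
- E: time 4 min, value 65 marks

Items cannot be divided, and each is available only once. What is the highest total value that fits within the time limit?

Check high-value combinations within 13 min:
- B+C+E: time 3+4+4=11, value 9+38+65=112
- D+E: time 8+4=12, value 42+65=107
- C+E: time 4+4=8, value 38+65=103
- C+D: time 4+8=12, value 38+42=80
- B+E: time 3+4=7, value 9+65=74
Best: 112 marks.

112 marks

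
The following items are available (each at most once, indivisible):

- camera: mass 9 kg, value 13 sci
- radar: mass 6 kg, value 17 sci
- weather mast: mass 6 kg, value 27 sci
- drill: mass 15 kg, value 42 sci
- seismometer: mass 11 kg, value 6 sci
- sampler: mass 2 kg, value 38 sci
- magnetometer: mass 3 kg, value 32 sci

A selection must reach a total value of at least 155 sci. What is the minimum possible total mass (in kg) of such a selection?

Subsets with value ≥ 155, sorted by total mass:
- radar+weather mast+drill+sampler+magnetometer: mass 32, value 156
- camera+radar+weather mast+drill+sampler+magnetometer: mass 41, value 169
- radar+weather mast+drill+seismometer+sampler+magnetometer: mass 43, value 162
- camera+weather mast+drill+seismometer+sampler+magnetometer: mass 46, value 158
Minimum mass: 32 kg.

32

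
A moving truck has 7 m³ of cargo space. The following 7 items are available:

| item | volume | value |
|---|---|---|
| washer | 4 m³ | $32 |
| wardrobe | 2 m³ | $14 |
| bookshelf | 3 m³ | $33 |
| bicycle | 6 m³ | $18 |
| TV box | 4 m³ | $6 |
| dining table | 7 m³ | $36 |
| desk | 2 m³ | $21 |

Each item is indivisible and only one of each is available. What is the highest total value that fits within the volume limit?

Check high-value combinations within 7 m³:
- wardrobe+bookshelf+desk: volume 2+3+2=7, value 14+33+21=68
- washer+bookshelf: volume 4+3=7, value 32+33=65
- bookshelf+desk: volume 3+2=5, value 33+21=54
Best: $68.

$68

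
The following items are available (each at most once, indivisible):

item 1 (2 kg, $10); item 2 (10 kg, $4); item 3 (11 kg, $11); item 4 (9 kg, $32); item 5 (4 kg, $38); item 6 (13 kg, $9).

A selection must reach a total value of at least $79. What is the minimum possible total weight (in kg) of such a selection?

Subsets with value ≥ 79, sorted by total weight:
- item 1+item 4+item 5: weight 15, value 80
- item 3+item 4+item 5: weight 24, value 81
- item 1+item 2+item 4+item 5: weight 25, value 84
Minimum weight: 15 kg.

15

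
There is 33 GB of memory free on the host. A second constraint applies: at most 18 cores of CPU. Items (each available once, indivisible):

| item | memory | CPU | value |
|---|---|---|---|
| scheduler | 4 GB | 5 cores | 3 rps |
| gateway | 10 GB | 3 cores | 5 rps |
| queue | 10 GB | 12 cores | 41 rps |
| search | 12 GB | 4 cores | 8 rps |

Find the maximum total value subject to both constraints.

49 rps

Feasible sets respecting both limits:
- queue+search: memory 22, CPU 16, value 49
- gateway+queue: memory 20, CPU 15, value 46
- scheduler+queue: memory 14, CPU 17, value 44
Best: 49 rps.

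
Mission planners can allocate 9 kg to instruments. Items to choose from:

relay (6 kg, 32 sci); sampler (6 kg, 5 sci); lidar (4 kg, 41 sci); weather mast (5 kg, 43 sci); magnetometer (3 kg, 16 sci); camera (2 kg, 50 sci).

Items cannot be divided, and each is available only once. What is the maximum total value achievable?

107 sci

Check high-value combinations within 9 kg:
- lidar+magnetometer+camera: mass 4+3+2=9, value 41+16+50=107
- weather mast+camera: mass 5+2=7, value 43+50=93
- lidar+camera: mass 4+2=6, value 41+50=91
Best: 107 sci.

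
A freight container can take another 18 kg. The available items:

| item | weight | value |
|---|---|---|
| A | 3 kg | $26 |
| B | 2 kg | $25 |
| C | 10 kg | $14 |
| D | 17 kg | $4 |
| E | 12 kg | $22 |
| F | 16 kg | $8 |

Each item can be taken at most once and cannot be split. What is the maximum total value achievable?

$73

Check high-value combinations within 18 kg:
- A+B+E: weight 3+2+12=17, value 26+25+22=73
- A+B+C: weight 3+2+10=15, value 26+25+14=65
- A+B: weight 3+2=5, value 26+25=51
- A+E: weight 3+12=15, value 26+22=48
- B+E: weight 2+12=14, value 25+22=47
Best: $73.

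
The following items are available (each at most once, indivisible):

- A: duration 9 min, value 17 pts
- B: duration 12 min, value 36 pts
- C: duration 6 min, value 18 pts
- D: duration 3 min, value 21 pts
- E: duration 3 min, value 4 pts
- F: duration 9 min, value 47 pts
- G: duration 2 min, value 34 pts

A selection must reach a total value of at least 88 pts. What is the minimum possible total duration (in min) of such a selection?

Subsets with value ≥ 88, sorted by total duration:
- D+F+G: duration 14, value 102
- D+E+F+G: duration 17, value 106
- C+F+G: duration 17, value 99
Minimum duration: 14 min.

14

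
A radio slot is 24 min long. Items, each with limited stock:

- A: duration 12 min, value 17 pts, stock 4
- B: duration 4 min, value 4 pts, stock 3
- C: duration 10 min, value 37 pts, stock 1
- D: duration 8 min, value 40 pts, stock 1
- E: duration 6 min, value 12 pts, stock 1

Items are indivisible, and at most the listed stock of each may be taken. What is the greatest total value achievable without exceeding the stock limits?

Best selections within duration 24 and stock limits:
- 1×C + 1×D + 1×E: duration 24, value 89
- 1×B + 1×C + 1×D: duration 22, value 81
- 1×C + 1×D: duration 18, value 77
Best: 89 pts.

89 pts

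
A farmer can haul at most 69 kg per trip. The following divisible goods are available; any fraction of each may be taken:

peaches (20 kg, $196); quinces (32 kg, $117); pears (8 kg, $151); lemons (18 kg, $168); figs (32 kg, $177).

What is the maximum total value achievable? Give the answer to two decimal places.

Take in order of value per unit:
- pears (151/8 per unit): all 8 → value 151, running total 151.00
- peaches (196/20 per unit): all 20 → value 196, running total 347.00
- lemons (168/18 per unit): all 18 → value 168, running total 515.00
- figs (177/32 per unit): 23 of 32 → value 23×177/32 = 127.2188, running total 642.22
Total 642.22.

642.22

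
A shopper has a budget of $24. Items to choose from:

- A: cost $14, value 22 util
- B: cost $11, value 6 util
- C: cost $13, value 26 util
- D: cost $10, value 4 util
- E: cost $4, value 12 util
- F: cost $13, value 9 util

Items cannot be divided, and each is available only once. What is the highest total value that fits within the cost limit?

38 util

Check high-value combinations within $24:
- C+E: cost 13+4=17, value 26+12=38
- A+E: cost 14+4=18, value 22+12=34
- B+C: cost 11+13=24, value 6+26=32
- C+D: cost 13+10=23, value 26+4=30
Best: 38 util.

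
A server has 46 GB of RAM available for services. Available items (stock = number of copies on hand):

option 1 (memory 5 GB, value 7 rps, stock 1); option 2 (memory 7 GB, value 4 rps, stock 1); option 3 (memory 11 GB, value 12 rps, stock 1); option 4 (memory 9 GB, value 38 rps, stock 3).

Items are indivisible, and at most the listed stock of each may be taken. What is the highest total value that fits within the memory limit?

Top feasible selections:
- 1×option 1 + 1×option 3 + 3×option 4: memory 43, value 133
- 1×option 2 + 1×option 3 + 3×option 4: memory 45, value 130
- 1×option 3 + 3×option 4: memory 38, value 126
Best: 133 rps.

133 rps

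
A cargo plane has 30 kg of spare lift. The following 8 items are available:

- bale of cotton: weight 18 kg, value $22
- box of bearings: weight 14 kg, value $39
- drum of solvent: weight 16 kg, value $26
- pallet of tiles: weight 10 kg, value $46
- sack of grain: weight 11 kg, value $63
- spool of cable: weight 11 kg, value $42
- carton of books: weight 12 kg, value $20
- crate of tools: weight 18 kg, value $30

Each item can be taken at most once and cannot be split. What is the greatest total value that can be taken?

$109

This is a 0/1 knapsack; check combinations near the capacity.
- pallet of tiles+sack of grain: weight 10+11=21, value 46+63=109
- sack of grain+spool of cable: weight 11+11=22, value 63+42=105
- box of bearings+sack of grain: weight 14+11=25, value 39+63=102
- sack of grain+crate of tools: weight 11+18=29, value 63+30=93
Best: $109.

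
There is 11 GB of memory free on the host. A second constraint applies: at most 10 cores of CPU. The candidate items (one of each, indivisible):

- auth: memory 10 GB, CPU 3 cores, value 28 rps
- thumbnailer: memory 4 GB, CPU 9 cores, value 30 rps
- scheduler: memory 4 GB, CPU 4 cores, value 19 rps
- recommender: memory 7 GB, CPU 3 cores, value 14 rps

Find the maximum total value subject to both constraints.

Feasible sets respecting both limits:
- scheduler+recommender: memory 11, CPU 7, value 33
- thumbnailer: memory 4, CPU 9, value 30
- auth: memory 10, CPU 3, value 28
Best: 33 rps.

33 rps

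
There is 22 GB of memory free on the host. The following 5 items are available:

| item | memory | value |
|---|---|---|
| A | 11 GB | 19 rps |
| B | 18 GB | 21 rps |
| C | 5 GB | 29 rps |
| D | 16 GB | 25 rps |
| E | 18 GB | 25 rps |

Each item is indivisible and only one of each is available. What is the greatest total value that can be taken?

54 rps

This is a 0/1 knapsack; check combinations near the capacity.
- C+D: memory 5+16=21, value 29+25=54
- A+C: memory 11+5=16, value 19+29=48
- C: memory 5, value 29
Best: 54 rps.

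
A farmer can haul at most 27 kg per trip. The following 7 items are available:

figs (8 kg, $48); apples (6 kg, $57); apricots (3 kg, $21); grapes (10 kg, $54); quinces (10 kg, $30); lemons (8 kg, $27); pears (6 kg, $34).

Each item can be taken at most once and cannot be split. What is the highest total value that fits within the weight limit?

Check high-value combinations within 27 kg:
- figs+apples+apricots+grapes: weight 8+6+3+10=27, value 48+57+21+54=180
- apples+apricots+grapes+pears: weight 6+3+10+6=25, value 57+21+54+34=166
- figs+apples+apricots+pears: weight 8+6+3+6=23, value 48+57+21+34=160
- figs+apples+grapes: weight 8+6+10=24, value 48+57+54=159
Best: $180.

$180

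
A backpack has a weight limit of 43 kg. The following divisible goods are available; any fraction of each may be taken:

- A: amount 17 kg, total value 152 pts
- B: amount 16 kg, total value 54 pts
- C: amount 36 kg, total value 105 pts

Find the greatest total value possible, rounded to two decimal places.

235.17

Take in order of value per unit:
- A (152/17 per unit): all 17 → value 152, running total 152.00
- B (54/16 per unit): all 16 → value 54, running total 206.00
- C (105/36 per unit): 10 of 36 → value 10×105/36 = 29.1667, running total 235.17
Total 235.17.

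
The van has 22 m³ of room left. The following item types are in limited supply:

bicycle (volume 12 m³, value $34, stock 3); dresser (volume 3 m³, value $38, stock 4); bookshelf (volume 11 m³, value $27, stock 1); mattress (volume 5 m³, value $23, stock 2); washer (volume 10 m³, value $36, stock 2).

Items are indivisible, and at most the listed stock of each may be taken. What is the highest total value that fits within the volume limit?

$198

Best selections within volume 22 and stock limits:
- 4×dresser + 2×mattress: volume 22, value 198
- 4×dresser + 1×washer: volume 22, value 188
- 4×dresser + 1×mattress: volume 17, value 175
- 3×dresser + 2×mattress: volume 19, value 160
Best: $198.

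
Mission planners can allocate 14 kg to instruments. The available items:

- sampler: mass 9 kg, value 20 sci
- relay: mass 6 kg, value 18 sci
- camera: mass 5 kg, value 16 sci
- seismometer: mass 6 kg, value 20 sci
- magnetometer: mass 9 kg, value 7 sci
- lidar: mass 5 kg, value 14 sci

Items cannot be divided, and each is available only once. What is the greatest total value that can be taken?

Check high-value combinations within 14 kg:
- relay+seismometer: mass 6+6=12, value 18+20=38
- camera+seismometer: mass 5+6=11, value 16+20=36
- sampler+camera: mass 9+5=14, value 20+16=36
Best: 38 sci.

38 sci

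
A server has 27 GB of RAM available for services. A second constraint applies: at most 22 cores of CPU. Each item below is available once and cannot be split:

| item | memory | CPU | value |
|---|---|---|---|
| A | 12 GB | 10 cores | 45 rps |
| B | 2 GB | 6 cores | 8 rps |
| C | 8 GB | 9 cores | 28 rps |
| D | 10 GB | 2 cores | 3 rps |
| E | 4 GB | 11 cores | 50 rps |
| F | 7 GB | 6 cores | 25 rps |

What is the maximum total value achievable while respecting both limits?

95 rps

Feasible sets respecting both limits:
- A+E: memory 16, CPU 21, value 95
- C+D+E: memory 22, CPU 22, value 81
- C+E: memory 12, CPU 20, value 78
- A+B+F: memory 21, CPU 22, value 78
Best: 95 rps.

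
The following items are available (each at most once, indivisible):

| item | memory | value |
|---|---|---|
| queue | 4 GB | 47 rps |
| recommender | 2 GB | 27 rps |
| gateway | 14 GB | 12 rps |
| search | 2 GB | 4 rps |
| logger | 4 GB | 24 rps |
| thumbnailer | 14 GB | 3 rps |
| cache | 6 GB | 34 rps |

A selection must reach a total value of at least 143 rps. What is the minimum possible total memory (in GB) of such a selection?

30

Subsets with value ≥ 143, sorted by total memory:
- queue+recommender+gateway+logger+cache: memory 30, value 144
- queue+recommender+gateway+search+logger+cache: memory 32, value 148
- queue+recommender+gateway+logger+thumbnailer+cache: memory 44, value 147
Minimum memory: 30 GB.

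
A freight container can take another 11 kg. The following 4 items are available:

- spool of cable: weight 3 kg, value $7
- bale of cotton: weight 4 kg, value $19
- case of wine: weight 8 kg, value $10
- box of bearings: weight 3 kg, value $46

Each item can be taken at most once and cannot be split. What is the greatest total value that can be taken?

Check high-value combinations within 11 kg:
- spool of cable+bale of cotton+box of bearings: weight 3+4+3=10, value 7+19+46=72
- bale of cotton+box of bearings: weight 4+3=7, value 19+46=65
- case of wine+box of bearings: weight 8+3=11, value 10+46=56
- spool of cable+box of bearings: weight 3+3=6, value 7+46=53
- box of bearings: weight 3, value 46
Best: $72.

$72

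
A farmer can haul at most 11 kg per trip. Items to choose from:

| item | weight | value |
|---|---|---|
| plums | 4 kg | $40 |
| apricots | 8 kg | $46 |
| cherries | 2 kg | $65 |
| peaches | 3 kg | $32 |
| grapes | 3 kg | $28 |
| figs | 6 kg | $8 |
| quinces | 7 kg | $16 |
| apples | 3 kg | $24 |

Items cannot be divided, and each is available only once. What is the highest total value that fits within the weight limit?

Check high-value combinations within 11 kg:
- cherries+peaches+grapes+apples: weight 2+3+3+3=11, value 65+32+28+24=149
- plums+cherries+peaches: weight 4+2+3=9, value 40+65+32=137
- plums+cherries+grapes: weight 4+2+3=9, value 40+65+28=133
- plums+cherries+apples: weight 4+2+3=9, value 40+65+24=129
Best: $149.

$149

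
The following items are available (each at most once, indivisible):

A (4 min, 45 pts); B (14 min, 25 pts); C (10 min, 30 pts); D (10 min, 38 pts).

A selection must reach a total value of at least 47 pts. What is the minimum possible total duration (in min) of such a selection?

14

Subsets with value ≥ 47, sorted by total duration:
- A+D: duration 14, value 83
- A+C: duration 14, value 75
Minimum duration: 14 min.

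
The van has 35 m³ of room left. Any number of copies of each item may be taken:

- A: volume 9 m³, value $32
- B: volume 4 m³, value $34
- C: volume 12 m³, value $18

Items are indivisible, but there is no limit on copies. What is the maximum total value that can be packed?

Best value-per-unit is B at 34/4, and filling with it alone uses volume 8×4=32. No mix of the others beats 8×34 = 272.

$272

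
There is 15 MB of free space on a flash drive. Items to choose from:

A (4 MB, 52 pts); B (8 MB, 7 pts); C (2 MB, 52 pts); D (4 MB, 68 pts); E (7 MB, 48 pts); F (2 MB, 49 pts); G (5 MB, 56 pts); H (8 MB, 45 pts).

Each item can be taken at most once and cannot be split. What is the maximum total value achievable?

Check high-value combinations within 15 MB:
- A+C+D+G: size 4+2+4+5=15, value 52+52+68+56=228
- C+D+F+G: size 2+4+2+5=13, value 52+68+49+56=225
- A+D+F+G: size 4+4+2+5=15, value 52+68+49+56=225
- A+C+D+F: size 4+2+4+2=12, value 52+52+68+49=221
- C+D+E+F: size 2+4+7+2=15, value 52+68+48+49=217
Best: 228 pts.

228 pts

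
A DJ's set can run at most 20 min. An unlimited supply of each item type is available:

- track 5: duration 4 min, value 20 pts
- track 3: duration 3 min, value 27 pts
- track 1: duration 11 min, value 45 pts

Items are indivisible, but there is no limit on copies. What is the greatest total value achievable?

Best value-per-unit is track 3 at 27/3, and filling with it alone uses duration 6×3=18. No mix of the others beats 6×27 = 162.

162 pts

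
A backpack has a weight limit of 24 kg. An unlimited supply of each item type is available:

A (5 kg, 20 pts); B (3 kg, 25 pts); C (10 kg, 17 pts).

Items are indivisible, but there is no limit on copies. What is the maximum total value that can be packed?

Best value-per-unit is B at 25/3, and filling with it alone uses weight 8×3=24. No mix of the others beats 8×25 = 200.

200 pts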